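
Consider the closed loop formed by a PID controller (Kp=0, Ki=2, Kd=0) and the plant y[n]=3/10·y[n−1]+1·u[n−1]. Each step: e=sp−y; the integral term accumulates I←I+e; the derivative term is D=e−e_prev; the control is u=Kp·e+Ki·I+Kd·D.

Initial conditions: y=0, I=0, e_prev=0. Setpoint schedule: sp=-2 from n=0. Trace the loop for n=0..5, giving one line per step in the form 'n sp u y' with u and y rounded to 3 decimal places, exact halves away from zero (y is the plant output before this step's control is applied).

0 -2 -4.000 0.000
1 -2 0.000 -4.000
2 -2 -1.600 -1.200
3 -2 -1.680 -1.960
4 -2 -1.144 -2.268
5 -2 -1.495 -1.824

(exact arithmetic carried between steps; '≈' marks a value shown rounded to 6 d.p. or computed from one; I and e_prev carry over from the previous line; the table rounds u and y to 3 d.p., halves away from zero)
n=0: y=0, sp=-2, e=sp−y=-2; I=-2, D=e−e_prev=-2; u=0·(-2)+2·(-2)+0·(-2)=-4; next y=3/10·0+1·(-4)=-4
n=1: y=-4, sp=-2, e=sp−y=2; I=0, D=e−e_prev=4; u=0·2+2·0+0·4=0; next y=3/10·(-4)+1·0=-1.2
n=2: y=-1.2, sp=-2, e=sp−y=-0.8; I=-0.8, D=e−e_prev=-2.8; u=0·(-0.8)+2·(-0.8)+0·(-2.8)=-1.6; next y=3/10·(-1.2)+1·(-1.6)=-1.96
n=3: y=-1.96, sp=-2, e=sp−y=-0.04; I=-0.84, D=e−e_prev=0.76; u=0·(-0.04)+2·(-0.84)+0·0.76=-1.68; next y=3/10·(-1.96)+1·(-1.68)=-2.268
n=4: y=-2.268, sp=-2, e=sp−y=0.268; I=-0.572, D=e−e_prev=0.308; u=0·0.268+2·(-0.572)+0·0.308=-1.144; next y=3/10·(-2.268)+1·(-1.144)=-1.8244
n=5: y=-1.8244, sp=-2, e=sp−y=-0.1756; I=-0.7476, D=e−e_prev=-0.4436; u=0·(-0.1756)+2·(-0.7476)+0·(-0.4436)=-1.4952; next y=3/10·(-1.8244)+1·(-1.4952)=-2.04252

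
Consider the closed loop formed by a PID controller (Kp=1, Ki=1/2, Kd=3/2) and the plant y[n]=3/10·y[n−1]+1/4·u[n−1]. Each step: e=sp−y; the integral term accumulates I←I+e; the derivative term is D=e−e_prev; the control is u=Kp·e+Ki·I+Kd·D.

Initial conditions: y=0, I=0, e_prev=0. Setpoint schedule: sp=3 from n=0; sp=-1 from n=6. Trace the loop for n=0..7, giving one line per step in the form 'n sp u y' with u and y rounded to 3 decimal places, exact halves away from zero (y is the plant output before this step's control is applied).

(exact arithmetic carried between steps; '≈' marks a value shown rounded to 6 d.p. or computed from one; I and e_prev carry over from the previous line; the table rounds u and y to 3 d.p., halves away from zero)
n=0: y=0, sp=3, e=sp−y=3; I=3, D=e−e_prev=3; u=1·3+1/2·3+3/2·3=9; next y=3/10·0+1/4·9=2.25
n=1: y=2.25, sp=3, e=sp−y=0.75; I=3.75, D=e−e_prev=-2.25; u=1·0.75+1/2·3.75+3/2·(-2.25)=-0.75; next y=3/10·2.25+1/4·(-0.75)=0.4875
n=2: y=0.4875, sp=3, e=sp−y=2.5125; I=6.2625, D=e−e_prev=1.7625; u=1·2.5125+1/2·6.2625+3/2·1.7625=8.2875; next y=3/10·0.4875+1/4·8.2875=2.218125
n=3: y=2.218125, sp=3, e=sp−y=0.781875; I=7.044375, D=e−e_prev=-1.730625; u=1·0.781875+1/2·7.044375+3/2·(-1.730625)=1.708125; next y=3/10·2.218125+1/4·1.708125≈1.092469
n=4: y≈1.092469, sp=3, e=sp−y≈1.907531; I≈8.951906, D=e−e_prev≈1.125656; u=1·1.907531+1/2·8.951906+3/2·1.125656≈8.071969; next y=3/10·1.092469+1/4·8.071969≈2.345733
n=5: y≈2.345733, sp=3, e=sp−y≈0.654267; I≈9.606173, D=e−e_prev≈-1.253264; u=1·0.654267+1/2·9.606173+3/2·(-1.253264)≈3.577458; next y=3/10·2.345733+1/4·3.577458≈1.598084
n=6: y≈1.598084, sp=-1, e=sp−y≈-2.598084; I≈7.008089, D=e−e_prev≈-3.252351; u=1·(-2.598084)+1/2·7.008089+3/2·(-3.252351)≈-3.972567; next y=3/10·1.598084+1/4·(-3.972567)≈-0.513716
n=7: y≈-0.513716, sp=-1, e=sp−y≈-0.486284; I≈6.521806, D=e−e_prev≈2.111801; u=1·(-0.486284)+1/2·6.521806+3/2·2.111801≈5.942320; next y=3/10·(-0.513716)+1/4·5.942320≈1.331465

0 3 9.000 0.000
1 3 -0.750 2.250
2 3 8.288 0.488
3 3 1.708 2.218
4 3 8.072 1.092
5 3 3.577 2.346
6 -1 -3.973 1.598
7 -1 5.942 -0.514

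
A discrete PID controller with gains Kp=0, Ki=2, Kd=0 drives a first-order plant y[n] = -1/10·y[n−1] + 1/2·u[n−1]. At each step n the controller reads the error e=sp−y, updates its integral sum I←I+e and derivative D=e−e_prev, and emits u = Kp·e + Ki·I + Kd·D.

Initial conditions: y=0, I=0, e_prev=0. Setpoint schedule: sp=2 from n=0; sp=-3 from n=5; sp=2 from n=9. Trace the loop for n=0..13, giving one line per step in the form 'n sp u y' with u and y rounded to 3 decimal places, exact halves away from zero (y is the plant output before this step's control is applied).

(exact arithmetic carried between steps; '≈' marks a value shown rounded to 6 d.p. or computed from one; I and e_prev carry over from the previous line; the table rounds u and y to 3 d.p., halves away from zero)
n=0: y=0, sp=2, e=sp−y=2; I=2, D=e−e_prev=2; u=0·2+2·2+0·2=4; next y=-1/10·0+1/2·4=2
n=1: y=2, sp=2, e=sp−y=0; I=2, D=e−e_prev=-2; u=0·0+2·2+0·(-2)=4; next y=-1/10·2+1/2·4=1.8
n=2: y=1.8, sp=2, e=sp−y=0.2; I=2.2, D=e−e_prev=0.2; u=0·0.2+2·2.2+0·0.2=4.4; next y=-1/10·1.8+1/2·4.4=2.02
n=3: y=2.02, sp=2, e=sp−y=-0.02; I=2.18, D=e−e_prev=-0.22; u=0·(-0.02)+2·2.18+0·(-0.22)=4.36; next y=-1/10·2.02+1/2·4.36=1.978
n=4: y=1.978, sp=2, e=sp−y=0.022; I=2.202, D=e−e_prev=0.042; u=0·0.022+2·2.202+0·0.042=4.404; next y=-1/10·1.978+1/2·4.404=2.0042
n=5: y=2.0042, sp=-3, e=sp−y=-5.0042; I=-2.8022, D=e−e_prev=-5.0262; u=0·(-5.0042)+2·(-2.8022)+0·(-5.0262)=-5.6044; next y=-1/10·2.0042+1/2·(-5.6044)=-3.00262
n=6: y=-3.00262, sp=-3, e=sp−y=0.00262; I=-2.79958, D=e−e_prev=5.00682; u=0·0.00262+2·(-2.79958)+0·5.00682=-5.59916; next y=-1/10·(-3.00262)+1/2·(-5.59916)=-2.499318
n=7: y=-2.499318, sp=-3, e=sp−y=-0.500682; I=-3.300262, D=e−e_prev=-0.503302; u=0·(-0.500682)+2·(-3.300262)+0·(-0.503302)=-6.600524; next y=-1/10·(-2.499318)+1/2·(-6.600524)≈-3.050330
n=8: y≈-3.050330, sp=-3, e=sp−y≈0.050330; I≈-3.249932, D=e−e_prev≈0.551012; u=0·0.050330+2·(-3.249932)+0·0.551012≈-6.499864; next y=-1/10·(-3.050330)+1/2·(-6.499864)≈-2.944899
n=9: y≈-2.944899, sp=2, e=sp−y≈4.944899; I≈1.694967, D=e−e_prev≈4.894569; u=0·4.944899+2·1.694967+0·4.894569≈3.389934; next y=-1/10·(-2.944899)+1/2·3.389934≈1.989457
n=10: y≈1.989457, sp=2, e=sp−y≈0.010543; I≈1.705510, D=e−e_prev≈-4.934356; u=0·0.010543+2·1.705510+0·(-4.934356)≈3.411020; next y=-1/10·1.989457+1/2·3.411020≈1.506564
n=11: y≈1.506564, sp=2, e=sp−y≈0.493436; I≈2.198946, D=e−e_prev≈0.482892; u=0·0.493436+2·2.198946+0·0.482892≈4.397891; next y=-1/10·1.506564+1/2·4.397891≈2.048289
n=12: y≈2.048289, sp=2, e=sp−y≈-0.048289; I≈2.150656, D=e−e_prev≈-0.541725; u=0·(-0.048289)+2·2.150656+0·(-0.541725)≈4.301313; next y=-1/10·2.048289+1/2·4.301313≈1.945828
n=13: y≈1.945828, sp=2, e=sp−y≈0.054172; I≈2.204829, D=e−e_prev≈0.102462; u=0·0.054172+2·2.204829+0·0.102462≈4.409658; next y=-1/10·1.945828+1/2·4.409658≈2.010246

0 2 4.000 0.000
1 2 4.000 2.000
2 2 4.400 1.800
3 2 4.360 2.020
4 2 4.404 1.978
5 -3 -5.604 2.004
6 -3 -5.599 -3.003
7 -3 -6.601 -2.499
8 -3 -6.500 -3.050
9 2 3.390 -2.945
10 2 3.411 1.989
11 2 4.398 1.507
12 2 4.301 2.048
13 2 4.410 1.946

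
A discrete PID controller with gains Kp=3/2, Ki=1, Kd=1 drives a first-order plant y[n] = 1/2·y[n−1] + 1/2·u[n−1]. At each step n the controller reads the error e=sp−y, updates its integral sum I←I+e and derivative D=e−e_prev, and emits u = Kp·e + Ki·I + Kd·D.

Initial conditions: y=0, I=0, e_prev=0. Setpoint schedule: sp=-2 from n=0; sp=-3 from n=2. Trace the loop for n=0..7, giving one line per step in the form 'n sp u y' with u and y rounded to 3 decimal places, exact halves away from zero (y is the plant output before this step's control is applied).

0 -2 -7.000 0.000
1 -2 5.250 -3.500
2 -3 -15.563 0.875
3 -3 14.703 -7.344
4 -3 -27.754 3.680
5 -3 31.599 -12.037
6 -3 -51.444 9.781
7 -3 64.736 -20.831

(exact arithmetic carried between steps; '≈' marks a value shown rounded to 6 d.p. or computed from one; I and e_prev carry over from the previous line; the table rounds u and y to 3 d.p., halves away from zero)
n=0: y=0, sp=-2, e=sp−y=-2; I=-2, D=e−e_prev=-2; u=3/2·(-2)+1·(-2)+1·(-2)=-7; next y=1/2·0+1/2·(-7)=-3.5
n=1: y=-3.5, sp=-2, e=sp−y=1.5; I=-0.5, D=e−e_prev=3.5; u=3/2·1.5+1·(-0.5)+1·3.5=5.25; next y=1/2·(-3.5)+1/2·5.25=0.875
n=2: y=0.875, sp=-3, e=sp−y=-3.875; I=-4.375, D=e−e_prev=-5.375; u=3/2·(-3.875)+1·(-4.375)+1·(-5.375)=-15.5625; next y=1/2·0.875+1/2·(-15.5625)=-7.34375
n=3: y=-7.34375, sp=-3, e=sp−y=4.34375; I=-0.03125, D=e−e_prev=8.21875; u=3/2·4.34375+1·(-0.03125)+1·8.21875=14.703125; next y=1/2·(-7.34375)+1/2·14.703125≈3.679688
n=4: y≈3.679688, sp=-3, e=sp−y≈-6.679688; I≈-6.710938, D=e−e_prev≈-11.023438; u=3/2·(-6.679688)+1·(-6.710938)+1·(-11.023438)≈-27.753906; next y=1/2·3.679688+1/2·(-27.753906)≈-12.037109
n=5: y≈-12.037109, sp=-3, e=sp−y≈9.037109; I≈2.326172, D=e−e_prev≈15.716797; u=3/2·9.037109+1·2.326172+1·15.716797≈31.598633; next y=1/2·(-12.037109)+1/2·31.598633≈9.780762
n=6: y≈9.780762, sp=-3, e=sp−y≈-12.780762; I≈-10.454590, D=e−e_prev≈-21.817871; u=3/2·(-12.780762)+1·(-10.454590)+1·(-21.817871)≈-51.443604; next y=1/2·9.780762+1/2·(-51.443604)≈-20.831421
n=7: y≈-20.831421, sp=-3, e=sp−y≈17.831421; I≈7.376831, D=e−e_prev≈30.612183; u=3/2·17.831421+1·7.376831+1·30.612183≈64.736145; next y=1/2·(-20.831421)+1/2·64.736145≈21.952362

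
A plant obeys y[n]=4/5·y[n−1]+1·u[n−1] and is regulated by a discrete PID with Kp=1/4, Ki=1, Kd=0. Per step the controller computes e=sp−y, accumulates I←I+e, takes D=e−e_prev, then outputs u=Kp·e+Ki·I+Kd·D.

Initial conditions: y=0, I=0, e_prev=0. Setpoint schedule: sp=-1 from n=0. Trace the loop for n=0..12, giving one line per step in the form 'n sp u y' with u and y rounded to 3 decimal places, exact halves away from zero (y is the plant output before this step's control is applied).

(exact arithmetic carried between steps; '≈' marks a value shown rounded to 6 d.p. or computed from one; I and e_prev carry over from the previous line; the table rounds u and y to 3 d.p., halves away from zero)
n=0: y=0, sp=-1, e=sp−y=-1; I=-1, D=e−e_prev=-1; u=1/4·(-1)+1·(-1)+0·(-1)=-1.25; next y=4/5·0+1·(-1.25)=-1.25
n=1: y=-1.25, sp=-1, e=sp−y=0.25; I=-0.75, D=e−e_prev=1.25; u=1/4·0.25+1·(-0.75)+0·1.25=-0.6875; next y=4/5·(-1.25)+1·(-0.6875)=-1.6875
n=2: y=-1.6875, sp=-1, e=sp−y=0.6875; I=-0.0625, D=e−e_prev=0.4375; u=1/4·0.6875+1·(-0.0625)+0·0.4375=0.109375; next y=4/5·(-1.6875)+1·0.109375=-1.240625
n=3: y=-1.240625, sp=-1, e=sp−y=0.240625; I=0.178125, D=e−e_prev=-0.446875; u=1/4·0.240625+1·0.178125+0·(-0.446875)≈0.238281; next y=4/5·(-1.240625)+1·0.238281≈-0.754219
n=4: y≈-0.754219, sp=-1, e=sp−y≈-0.245781; I≈-0.067656, D=e−e_prev≈-0.486406; u=1/4·(-0.245781)+1·(-0.067656)+0·(-0.486406)≈-0.129102; next y=4/5·(-0.754219)+1·(-0.129102)≈-0.732477
n=5: y≈-0.732477, sp=-1, e=sp−y≈-0.267523; I≈-0.335180, D=e−e_prev≈-0.021742; u=1/4·(-0.267523)+1·(-0.335180)+0·(-0.021742)≈-0.402061; next y=4/5·(-0.732477)+1·(-0.402061)≈-0.988042
n=6: y≈-0.988042, sp=-1, e=sp−y≈-0.011958; I≈-0.347138, D=e−e_prev≈0.255565; u=1/4·(-0.011958)+1·(-0.347138)+0·0.255565≈-0.350127; next y=4/5·(-0.988042)+1·(-0.350127)≈-1.140561
n=7: y≈-1.140561, sp=-1, e=sp−y≈0.140561; I≈-0.206577, D=e−e_prev≈0.152519; u=1/4·0.140561+1·(-0.206577)+0·0.152519≈-0.171437; next y=4/5·(-1.140561)+1·(-0.171437)≈-1.083885
n=8: y≈-1.083885, sp=-1, e=sp−y≈0.083885; I≈-0.122692, D=e−e_prev≈-0.056675; u=1/4·0.083885+1·(-0.122692)+0·(-0.056675)≈-0.101720; next y=4/5·(-1.083885)+1·(-0.101720)≈-0.968829
n=9: y≈-0.968829, sp=-1, e=sp−y≈-0.031171; I≈-0.153863, D=e−e_prev≈-0.115057; u=1/4·(-0.031171)+1·(-0.153863)+0·(-0.115057)≈-0.161656; next y=4/5·(-0.968829)+1·(-0.161656)≈-0.936719
n=10: y≈-0.936719, sp=-1, e=sp−y≈-0.063281; I≈-0.217144, D=e−e_prev≈-0.032110; u=1/4·(-0.063281)+1·(-0.217144)+0·(-0.032110)≈-0.232965; next y=4/5·(-0.936719)+1·(-0.232965)≈-0.982340
n=11: y≈-0.982340, sp=-1, e=sp−y≈-0.017660; I≈-0.234805, D=e−e_prev≈0.045621; u=1/4·(-0.017660)+1·(-0.234805)+0·0.045621≈-0.239220; next y=4/5·(-0.982340)+1·(-0.239220)≈-1.025091
n=12: y≈-1.025091, sp=-1, e=sp−y≈0.025091; I≈-0.209713, D=e−e_prev≈0.042752; u=1/4·0.025091+1·(-0.209713)+0·0.042752≈-0.203440; next y=4/5·(-1.025091)+1·(-0.203440)≈-1.023514

0 -1 -1.250 0.000
1 -1 -0.688 -1.250
2 -1 0.109 -1.688
3 -1 0.238 -1.241
4 -1 -0.129 -0.754
5 -1 -0.402 -0.732
6 -1 -0.350 -0.988
7 -1 -0.171 -1.141
8 -1 -0.102 -1.084
9 -1 -0.162 -0.969
10 -1 -0.233 -0.937
11 -1 -0.239 -0.982
12 -1 -0.203 -1.025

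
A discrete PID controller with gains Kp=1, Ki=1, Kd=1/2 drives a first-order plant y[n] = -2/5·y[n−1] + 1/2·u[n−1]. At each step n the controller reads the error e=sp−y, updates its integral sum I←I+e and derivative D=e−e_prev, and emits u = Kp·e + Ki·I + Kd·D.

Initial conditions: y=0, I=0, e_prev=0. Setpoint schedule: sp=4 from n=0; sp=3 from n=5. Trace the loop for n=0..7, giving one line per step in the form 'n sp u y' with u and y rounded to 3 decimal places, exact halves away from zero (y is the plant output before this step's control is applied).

0 4 10.000 0.000
1 4 -0.500 5.000
2 4 19.125 -2.250
3 4 -10.031 10.463
4 4 39.020 -9.201
5 3 -41.088 23.190
6 3 87.944 -29.820
7 3 -120.042 55.900

(exact arithmetic carried between steps; '≈' marks a value shown rounded to 6 d.p. or computed from one; I and e_prev carry over from the previous line; the table rounds u and y to 3 d.p., halves away from zero)
n=0: y=0, sp=4, e=sp−y=4; I=4, D=e−e_prev=4; u=1·4+1·4+1/2·4=10; next y=-2/5·0+1/2·10=5
n=1: y=5, sp=4, e=sp−y=-1; I=3, D=e−e_prev=-5; u=1·(-1)+1·3+1/2·(-5)=-0.5; next y=-2/5·5+1/2·(-0.5)=-2.25
n=2: y=-2.25, sp=4, e=sp−y=6.25; I=9.25, D=e−e_prev=7.25; u=1·6.25+1·9.25+1/2·7.25=19.125; next y=-2/5·(-2.25)+1/2·19.125=10.4625
n=3: y=10.4625, sp=4, e=sp−y=-6.4625; I=2.7875, D=e−e_prev=-12.7125; u=1·(-6.4625)+1·2.7875+1/2·(-12.7125)=-10.03125; next y=-2/5·10.4625+1/2·(-10.03125)=-9.200625
n=4: y=-9.200625, sp=4, e=sp−y=13.200625; I=15.988125, D=e−e_prev=19.663125; u=1·13.200625+1·15.988125+1/2·19.663125≈39.020313; next y=-2/5·(-9.200625)+1/2·39.020313≈23.190406
n=5: y≈23.190406, sp=3, e=sp−y≈-20.190406; I≈-4.202281, D=e−e_prev≈-33.391031; u=1·(-20.190406)+1·(-4.202281)+1/2·(-33.391031)≈-41.088203; next y=-2/5·23.190406+1/2·(-41.088203)≈-29.820264
n=6: y≈-29.820264, sp=3, e=sp−y≈32.820264; I≈28.617983, D=e−e_prev≈53.010670; u=1·32.820264+1·28.617983+1/2·53.010670≈87.943582; next y=-2/5·(-29.820264)+1/2·87.943582≈55.899897
n=7: y≈55.899897, sp=3, e=sp−y≈-52.899897; I≈-24.281914, D=e−e_prev≈-85.720161; u=1·(-52.899897)+1·(-24.281914)+1/2·(-85.720161)≈-120.041891; next y=-2/5·55.899897+1/2·(-120.041891)≈-82.380904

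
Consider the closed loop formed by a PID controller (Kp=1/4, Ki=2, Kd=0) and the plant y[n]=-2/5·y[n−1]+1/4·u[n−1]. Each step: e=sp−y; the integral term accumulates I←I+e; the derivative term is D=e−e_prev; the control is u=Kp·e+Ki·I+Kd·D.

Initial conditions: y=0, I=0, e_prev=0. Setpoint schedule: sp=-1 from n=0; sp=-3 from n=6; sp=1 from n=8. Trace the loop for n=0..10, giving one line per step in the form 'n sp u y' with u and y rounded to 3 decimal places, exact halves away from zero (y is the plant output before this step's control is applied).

0 -1 -2.250 0.000
1 -1 -2.984 -0.563
2 -1 -3.953 -0.521
3 -1 -4.328 -0.780
4 -1 -4.790 -0.770
5 -1 -4.982 -0.889
6 -3 -9.702 -0.890
7 -3 -11.268 -2.070
8 1 -4.310 -1.989
9 1 -2.173 -0.282
10 1 0.725 -0.431

(exact arithmetic carried between steps; '≈' marks a value shown rounded to 6 d.p. or computed from one; I and e_prev carry over from the previous line; the table rounds u and y to 3 d.p., halves away from zero)
n=0: y=0, sp=-1, e=sp−y=-1; I=-1, D=e−e_prev=-1; u=1/4·(-1)+2·(-1)+0·(-1)=-2.25; next y=-2/5·0+1/4·(-2.25)=-0.5625
n=1: y=-0.5625, sp=-1, e=sp−y=-0.4375; I=-1.4375, D=e−e_prev=0.5625; u=1/4·(-0.4375)+2·(-1.4375)+0·0.5625=-2.984375; next y=-2/5·(-0.5625)+1/4·(-2.984375)≈-0.521094
n=2: y≈-0.521094, sp=-1, e=sp−y≈-0.478906; I≈-1.916406, D=e−e_prev≈-0.041406; u=1/4·(-0.478906)+2·(-1.916406)+0·(-0.041406)≈-3.952539; next y=-2/5·(-0.521094)+1/4·(-3.952539)≈-0.779697
n=3: y≈-0.779697, sp=-1, e=sp−y≈-0.220303; I≈-2.136709, D=e−e_prev≈0.258604; u=1/4·(-0.220303)+2·(-2.136709)+0·0.258604≈-4.328494; next y=-2/5·(-0.779697)+1/4·(-4.328494)≈-0.770245
n=4: y≈-0.770245, sp=-1, e=sp−y≈-0.229755; I≈-2.366464, D=e−e_prev≈-0.009453; u=1/4·(-0.229755)+2·(-2.366464)+0·(-0.009453)≈-4.790368; next y=-2/5·(-0.770245)+1/4·(-4.790368)≈-0.889494
n=5: y≈-0.889494, sp=-1, e=sp−y≈-0.110506; I≈-2.476970, D=e−e_prev≈0.119250; u=1/4·(-0.110506)+2·(-2.476970)+0·0.119250≈-4.981567; next y=-2/5·(-0.889494)+1/4·(-4.981567)≈-0.889594
n=6: y≈-0.889594, sp=-3, e=sp−y≈-2.110406; I≈-4.587376, D=e−e_prev≈-1.999900; u=1/4·(-2.110406)+2·(-4.587376)+0·(-1.999900)≈-9.702354; next y=-2/5·(-0.889594)+1/4·(-9.702354)≈-2.069751
n=7: y≈-2.069751, sp=-3, e=sp−y≈-0.930249; I≈-5.517625, D=e−e_prev≈1.180157; u=1/4·(-0.930249)+2·(-5.517625)+0·1.180157≈-11.267813; next y=-2/5·(-2.069751)+1/4·(-11.267813)≈-1.989053
n=8: y≈-1.989053, sp=1, e=sp−y≈2.989053; I≈-2.528572, D=e−e_prev≈3.919302; u=1/4·2.989053+2·(-2.528572)+0·3.919302≈-4.309882; next y=-2/5·(-1.989053)+1/4·(-4.309882)≈-0.281849
n=9: y≈-0.281849, sp=1, e=sp−y≈1.281849; I≈-1.246723, D=e−e_prev≈-1.707204; u=1/4·1.281849+2·(-1.246723)+0·(-1.707204)≈-2.172984; next y=-2/5·(-0.281849)+1/4·(-2.172984)≈-0.430506
n=10: y≈-0.430506, sp=1, e=sp−y≈1.430506; I≈0.183783, D=e−e_prev≈0.148657; u=1/4·1.430506+2·0.183783+0·0.148657≈0.725193; next y=-2/5·(-0.430506)+1/4·0.725193≈0.353501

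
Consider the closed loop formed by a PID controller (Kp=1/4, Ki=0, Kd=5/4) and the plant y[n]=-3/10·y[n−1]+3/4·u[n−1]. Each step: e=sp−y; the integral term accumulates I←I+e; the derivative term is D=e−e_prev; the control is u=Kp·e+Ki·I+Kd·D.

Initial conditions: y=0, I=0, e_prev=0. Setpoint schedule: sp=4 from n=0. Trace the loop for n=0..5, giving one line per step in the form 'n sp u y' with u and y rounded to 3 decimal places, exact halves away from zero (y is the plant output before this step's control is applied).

(exact arithmetic carried between steps; '≈' marks a value shown rounded to 6 d.p. or computed from one; I and e_prev carry over from the previous line; the table rounds u and y to 3 d.p., halves away from zero)
n=0: y=0, sp=4, e=sp−y=4; I=4, D=e−e_prev=4; u=1/4·4+0·4+5/4·4=6; next y=-3/10·0+3/4·6=4.5
n=1: y=4.5, sp=4, e=sp−y=-0.5; I=3.5, D=e−e_prev=-4.5; u=1/4·(-0.5)+0·3.5+5/4·(-4.5)=-5.75; next y=-3/10·4.5+3/4·(-5.75)=-5.6625
n=2: y=-5.6625, sp=4, e=sp−y=9.6625; I=13.1625, D=e−e_prev=10.1625; u=1/4·9.6625+0·13.1625+5/4·10.1625=15.11875; next y=-3/10·(-5.6625)+3/4·15.11875≈13.037813
n=3: y≈13.037813, sp=4, e=sp−y≈-9.037813; I≈4.124688, D=e−e_prev≈-18.700313; u=1/4·(-9.037813)+0·4.124688+5/4·(-18.700313)≈-25.634844; next y=-3/10·13.037813+3/4·(-25.634844)≈-23.137477
n=4: y≈-23.137477, sp=4, e=sp−y≈27.137477; I≈31.262164, D=e−e_prev≈36.175289; u=1/4·27.137477+0·31.262164+5/4·36.175289≈52.003480; next y=-3/10·(-23.137477)+3/4·52.003480≈45.943853
n=5: y≈45.943853, sp=4, e=sp−y≈-41.943853; I≈-10.681689, D=e−e_prev≈-69.081330; u=1/4·(-41.943853)+0·(-10.681689)+5/4·(-69.081330)≈-96.837626; next y=-3/10·45.943853+3/4·(-96.837626)≈-86.411375

0 4 6.000 0.000
1 4 -5.750 4.500
2 4 15.119 -5.663
3 4 -25.635 13.038
4 4 52.003 -23.137
5 4 -96.838 45.944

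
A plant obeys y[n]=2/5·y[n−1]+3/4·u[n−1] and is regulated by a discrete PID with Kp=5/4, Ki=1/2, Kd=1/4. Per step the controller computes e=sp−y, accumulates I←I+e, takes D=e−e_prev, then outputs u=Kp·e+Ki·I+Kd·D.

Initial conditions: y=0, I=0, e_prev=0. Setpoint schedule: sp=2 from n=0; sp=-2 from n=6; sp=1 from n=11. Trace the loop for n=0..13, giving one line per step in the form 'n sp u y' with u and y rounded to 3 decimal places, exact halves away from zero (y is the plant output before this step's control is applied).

0 2 4.000 0.000
1 2 -1.500 3.000
2 2 4.600 0.075
3 2 -1.979 3.480
4 2 5.277 -0.092
5 2 -2.596 3.921
6 -2 -1.954 -0.379
7 -2 -0.363 -1.617
8 -2 -2.261 -0.919
9 -2 -0.338 -2.063
10 -2 -2.561 -1.079
11 1 5.771 -2.352
12 1 -5.101 3.388
13 1 6.856 -2.470

(exact arithmetic carried between steps; '≈' marks a value shown rounded to 6 d.p. or computed from one; I and e_prev carry over from the previous line; the table rounds u and y to 3 d.p., halves away from zero)
n=0: y=0, sp=2, e=sp−y=2; I=2, D=e−e_prev=2; u=5/4·2+1/2·2+1/4·2=4; next y=2/5·0+3/4·4=3
n=1: y=3, sp=2, e=sp−y=-1; I=1, D=e−e_prev=-3; u=5/4·(-1)+1/2·1+1/4·(-3)=-1.5; next y=2/5·3+3/4·(-1.5)=0.075
n=2: y=0.075, sp=2, e=sp−y=1.925; I=2.925, D=e−e_prev=2.925; u=5/4·1.925+1/2·2.925+1/4·2.925=4.6; next y=2/5·0.075+3/4·4.6=3.48
n=3: y=3.48, sp=2, e=sp−y=-1.48; I=1.445, D=e−e_prev=-3.405; u=5/4·(-1.48)+1/2·1.445+1/4·(-3.405)=-1.97875; next y=2/5·3.48+3/4·(-1.97875)≈-0.092063
n=4: y≈-0.092063, sp=2, e=sp−y≈2.092063; I≈3.537063, D=e−e_prev≈3.572063; u=5/4·2.092063+1/2·3.537063+1/4·3.572063≈5.276625; next y=2/5·(-0.092063)+3/4·5.276625≈3.920644
n=5: y≈3.920644, sp=2, e=sp−y≈-1.920644; I≈1.616419, D=e−e_prev≈-4.012706; u=5/4·(-1.920644)+1/2·1.616419+1/4·(-4.012706)≈-2.595772; next y=2/5·3.920644+3/4·(-2.595772)≈-0.378571
n=6: y≈-0.378571, sp=-2, e=sp−y≈-1.621429; I≈-0.005010, D=e−e_prev≈0.299215; u=5/4·(-1.621429)+1/2·(-0.005010)+1/4·0.299215≈-1.954487; next y=2/5·(-0.378571)+3/4·(-1.954487)≈-1.617294
n=7: y≈-1.617294, sp=-2, e=sp−y≈-0.382706; I≈-0.387716, D=e−e_prev≈1.238722; u=5/4·(-0.382706)+1/2·(-0.387716)+1/4·1.238722≈-0.362560; next y=2/5·(-1.617294)+3/4·(-0.362560)≈-0.918838
n=8: y≈-0.918838, sp=-2, e=sp−y≈-1.081162; I≈-1.468878, D=e−e_prev≈-0.698456; u=5/4·(-1.081162)+1/2·(-1.468878)+1/4·(-0.698456)≈-2.260506; next y=2/5·(-0.918838)+3/4·(-2.260506)≈-2.062915
n=9: y≈-2.062915, sp=-2, e=sp−y≈0.062915; I≈-1.405964, D=e−e_prev≈1.144077; u=5/4·0.062915+1/2·(-1.405964)+1/4·1.144077≈-0.338319; next y=2/5·(-2.062915)+3/4·(-0.338319)≈-1.078905
n=10: y≈-1.078905, sp=-2, e=sp−y≈-0.921095; I≈-2.327058, D=e−e_prev≈-0.984009; u=5/4·(-0.921095)+1/2·(-2.327058)+1/4·(-0.984009)≈-2.560900; next y=2/5·(-1.078905)+3/4·(-2.560900)≈-2.352237
n=11: y≈-2.352237, sp=1, e=sp−y≈3.352237; I≈1.025179, D=e−e_prev≈4.273332; u=5/4·3.352237+1/2·1.025179+1/4·4.273332≈5.771218; next y=2/5·(-2.352237)+3/4·5.771218≈3.387519
n=12: y≈3.387519, sp=1, e=sp−y≈-2.387519; I≈-1.362340, D=e−e_prev≈-5.739756; u=5/4·(-2.387519)+1/2·(-1.362340)+1/4·(-5.739756)≈-5.100508; next y=2/5·3.387519+3/4·(-5.100508)≈-2.470373
n=13: y≈-2.470373, sp=1, e=sp−y≈3.470373; I≈2.108033, D=e−e_prev≈5.857892; u=5/4·3.470373+1/2·2.108033+1/4·5.857892≈6.856456; next y=2/5·(-2.470373)+3/4·6.856456≈4.154193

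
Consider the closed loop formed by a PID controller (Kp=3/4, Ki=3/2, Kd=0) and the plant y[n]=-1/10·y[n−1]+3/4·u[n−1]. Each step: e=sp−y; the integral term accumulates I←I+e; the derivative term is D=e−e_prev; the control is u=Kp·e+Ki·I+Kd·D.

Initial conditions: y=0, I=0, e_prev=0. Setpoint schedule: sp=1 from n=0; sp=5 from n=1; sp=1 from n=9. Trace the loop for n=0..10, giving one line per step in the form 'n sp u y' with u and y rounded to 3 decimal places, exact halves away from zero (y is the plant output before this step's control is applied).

0 1 2.250 0.000
1 5 8.953 1.688
2 5 2.990 6.546
3 5 11.827 1.588
4 5 0.917 8.711
5 5 15.363 -0.183
6 5 -3.241 11.540
7 5 20.980 -3.584
8 5 -10.418 16.093
9 1 21.354 -9.423
10 1 -22.368 16.958

(exact arithmetic carried between steps; '≈' marks a value shown rounded to 6 d.p. or computed from one; I and e_prev carry over from the previous line; the table rounds u and y to 3 d.p., halves away from zero)
n=0: y=0, sp=1, e=sp−y=1; I=1, D=e−e_prev=1; u=3/4·1+3/2·1+0·1=2.25; next y=-1/10·0+3/4·2.25=1.6875
n=1: y=1.6875, sp=5, e=sp−y=3.3125; I=4.3125, D=e−e_prev=2.3125; u=3/4·3.3125+3/2·4.3125+0·2.3125=8.953125; next y=-1/10·1.6875+3/4·8.953125≈6.546094
n=2: y≈6.546094, sp=5, e=sp−y≈-1.546094; I≈2.766406, D=e−e_prev≈-4.858594; u=3/4·(-1.546094)+3/2·2.766406+0·(-4.858594)≈2.990039; next y=-1/10·6.546094+3/4·2.990039≈1.587920
n=3: y≈1.587920, sp=5, e=sp−y≈3.412080; I≈6.178486, D=e−e_prev≈4.958174; u=3/4·3.412080+3/2·6.178486+0·4.958174≈11.826790; next y=-1/10·1.587920+3/4·11.826790≈8.711300
n=4: y≈8.711300, sp=5, e=sp−y≈-3.711300; I≈2.467186, D=e−e_prev≈-7.123380; u=3/4·(-3.711300)+3/2·2.467186+0·(-7.123380)≈0.917304; next y=-1/10·8.711300+3/4·0.917304≈-0.183152
n=5: y≈-0.183152, sp=5, e=sp−y≈5.183152; I≈7.650338, D=e−e_prev≈8.894452; u=3/4·5.183152+3/2·7.650338+0·8.894452≈15.362871; next y=-1/10·(-0.183152)+3/4·15.362871≈11.540469
n=6: y≈11.540469, sp=5, e=sp−y≈-6.540469; I≈1.109870, D=e−e_prev≈-11.723620; u=3/4·(-6.540469)+3/2·1.109870+0·(-11.723620)≈-3.240547; next y=-1/10·11.540469+3/4·(-3.240547)≈-3.584457
n=7: y≈-3.584457, sp=5, e=sp−y≈8.584457; I≈9.694327, D=e−e_prev≈15.124926; u=3/4·8.584457+3/2·9.694327+0·15.124926≈20.979833; next y=-1/10·(-3.584457)+3/4·20.979833≈16.093320
n=8: y≈16.093320, sp=5, e=sp−y≈-11.093320; I≈-1.398994, D=e−e_prev≈-19.677777; u=3/4·(-11.093320)+3/2·(-1.398994)+0·(-19.677777)≈-10.418481; next y=-1/10·16.093320+3/4·(-10.418481)≈-9.423193
n=9: y≈-9.423193, sp=1, e=sp−y≈10.423193; I≈9.024199, D=e−e_prev≈21.516513; u=3/4·10.423193+3/2·9.024199+0·21.516513≈21.353693; next y=-1/10·(-9.423193)+3/4·21.353693≈16.957589
n=10: y≈16.957589, sp=1, e=sp−y≈-15.957589; I≈-6.933390, D=e−e_prev≈-26.380782; u=3/4·(-15.957589)+3/2·(-6.933390)+0·(-26.380782)≈-22.368277; next y=-1/10·16.957589+3/4·(-22.368277)≈-18.471966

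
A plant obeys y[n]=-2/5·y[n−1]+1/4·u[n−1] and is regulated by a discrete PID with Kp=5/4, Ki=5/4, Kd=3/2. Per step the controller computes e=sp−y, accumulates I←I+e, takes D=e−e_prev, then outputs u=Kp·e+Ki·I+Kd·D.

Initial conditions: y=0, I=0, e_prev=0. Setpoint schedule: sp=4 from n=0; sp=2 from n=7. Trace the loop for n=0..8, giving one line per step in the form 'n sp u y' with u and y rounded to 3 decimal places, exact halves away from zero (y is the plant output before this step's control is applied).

(exact arithmetic carried between steps; '≈' marks a value shown rounded to 6 d.p. or computed from one; I and e_prev carry over from the previous line; the table rounds u and y to 3 d.p., halves away from zero)
n=0: y=0, sp=4, e=sp−y=4; I=4, D=e−e_prev=4; u=5/4·4+5/4·4+3/2·4=16; next y=-2/5·0+1/4·16=4
n=1: y=4, sp=4, e=sp−y=0; I=4, D=e−e_prev=-4; u=5/4·0+5/4·4+3/2·(-4)=-1; next y=-2/5·4+1/4·(-1)=-1.85
n=2: y=-1.85, sp=4, e=sp−y=5.85; I=9.85, D=e−e_prev=5.85; u=5/4·5.85+5/4·9.85+3/2·5.85=28.4; next y=-2/5·(-1.85)+1/4·28.4=7.84
n=3: y=7.84, sp=4, e=sp−y=-3.84; I=6.01, D=e−e_prev=-9.69; u=5/4·(-3.84)+5/4·6.01+3/2·(-9.69)=-11.8225; next y=-2/5·7.84+1/4·(-11.8225)=-6.091625
n=4: y=-6.091625, sp=4, e=sp−y=10.091625; I=16.101625, D=e−e_prev=13.931625; u=5/4·10.091625+5/4·16.101625+3/2·13.931625=53.639; next y=-2/5·(-6.091625)+1/4·53.639=15.8464
n=5: y=15.8464, sp=4, e=sp−y=-11.8464; I=4.255225, D=e−e_prev=-21.938025; u=5/4·(-11.8464)+5/4·4.255225+3/2·(-21.938025)≈-42.396006; next y=-2/5·15.8464+1/4·(-42.396006)≈-16.937562
n=6: y≈-16.937562, sp=4, e=sp−y≈20.937562; I≈25.192787, D=e−e_prev≈32.783962; u=5/4·20.937562+5/4·25.192787+3/2·32.783962≈106.838878; next y=-2/5·(-16.937562)+1/4·106.838878≈33.484744
n=7: y=33.484744, sp=2, e=sp−y=-31.484744; I≈-6.291957, D=e−e_prev≈-52.422306; u=5/4·(-31.484744)+5/4·(-6.291957)+3/2·(-52.422306)≈-125.854335; next y=-2/5·33.484744+1/4·(-125.854335)≈-44.857481
n=8: y≈-44.857481, sp=2, e=sp−y≈46.857481; I≈40.565524, D=e−e_prev≈78.342225; u=5/4·46.857481+5/4·40.565524+3/2·78.342225≈226.792095; next y=-2/5·(-44.857481)+1/4·226.792095≈74.641016

0 4 16.000 0.000
1 4 -1.000 4.000
2 4 28.400 -1.850
3 4 -11.823 7.840
4 4 53.639 -6.092
5 4 -42.396 15.846
6 4 106.839 -16.938
7 2 -125.854 33.485
8 2 226.792 -44.857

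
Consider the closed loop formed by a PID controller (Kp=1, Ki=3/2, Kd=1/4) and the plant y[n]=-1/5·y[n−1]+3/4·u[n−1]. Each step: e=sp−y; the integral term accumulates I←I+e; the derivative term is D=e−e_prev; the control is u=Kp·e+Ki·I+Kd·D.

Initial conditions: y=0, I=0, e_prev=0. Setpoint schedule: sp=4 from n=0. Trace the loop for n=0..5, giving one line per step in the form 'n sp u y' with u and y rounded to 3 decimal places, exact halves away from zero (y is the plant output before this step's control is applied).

(exact arithmetic carried between steps; '≈' marks a value shown rounded to 6 d.p. or computed from one; I and e_prev carry over from the previous line; the table rounds u and y to 3 d.p., halves away from zero)
n=0: y=0, sp=4, e=sp−y=4; I=4, D=e−e_prev=4; u=1·4+3/2·4+1/4·4=11; next y=-1/5·0+3/4·11=8.25
n=1: y=8.25, sp=4, e=sp−y=-4.25; I=-0.25, D=e−e_prev=-8.25; u=1·(-4.25)+3/2·(-0.25)+1/4·(-8.25)=-6.6875; next y=-1/5·8.25+3/4·(-6.6875)=-6.665625
n=2: y=-6.665625, sp=4, e=sp−y=10.665625; I=10.415625, D=e−e_prev=14.915625; u=1·10.665625+3/2·10.415625+1/4·14.915625≈30.017969; next y=-1/5·(-6.665625)+3/4·30.017969≈23.846602
n=3: y≈23.846602, sp=4, e=sp−y≈-19.846602; I≈-9.430977, D=e−e_prev≈-30.512227; u=1·(-19.846602)+3/2·(-9.430977)+1/4·(-30.512227)≈-41.621123; next y=-1/5·23.846602+3/4·(-41.621123)≈-35.985163
n=4: y≈-35.985163, sp=4, e=sp−y≈39.985163; I≈30.554186, D=e−e_prev≈59.831764; u=1·39.985163+3/2·30.554186+1/4·59.831764≈100.774383; next y=-1/5·(-35.985163)+3/4·100.774383≈82.777820
n=5: y≈82.777820, sp=4, e=sp−y≈-78.777820; I≈-48.223634, D=e−e_prev≈-118.762982; u=1·(-78.777820)+3/2·(-48.223634)+1/4·(-118.762982)≈-180.804015; next y=-1/5·82.777820+3/4·(-180.804015)≈-152.158575

0 4 11.000 0.000
1 4 -6.688 8.250
2 4 30.018 -6.666
3 4 -41.621 23.847
4 4 100.774 -35.985
5 4 -180.804 82.778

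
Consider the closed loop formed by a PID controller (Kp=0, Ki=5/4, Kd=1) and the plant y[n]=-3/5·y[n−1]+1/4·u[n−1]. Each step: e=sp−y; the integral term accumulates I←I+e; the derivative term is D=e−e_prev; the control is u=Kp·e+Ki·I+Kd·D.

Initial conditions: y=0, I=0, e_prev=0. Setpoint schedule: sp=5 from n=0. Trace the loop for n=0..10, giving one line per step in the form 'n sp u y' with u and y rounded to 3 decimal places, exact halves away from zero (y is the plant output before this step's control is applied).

0 5 11.250 0.000
1 5 6.172 2.813
2 5 18.372 -0.145
3 5 10.991 4.680
4 5 26.880 -0.060
5 5 13.129 6.756
6 5 34.687 -0.771
7 5 12.085 9.135
8 5 42.910 -2.459
9 5 7.649 12.203
10 5 52.936 -5.409

(exact arithmetic carried between steps; '≈' marks a value shown rounded to 6 d.p. or computed from one; I and e_prev carry over from the previous line; the table rounds u and y to 3 d.p., halves away from zero)
n=0: y=0, sp=5, e=sp−y=5; I=5, D=e−e_prev=5; u=0·5+5/4·5+1·5=11.25; next y=-3/5·0+1/4·11.25=2.8125
n=1: y=2.8125, sp=5, e=sp−y=2.1875; I=7.1875, D=e−e_prev=-2.8125; u=0·2.1875+5/4·7.1875+1·(-2.8125)=6.171875; next y=-3/5·2.8125+1/4·6.171875≈-0.144531
n=2: y≈-0.144531, sp=5, e=sp−y≈5.144531; I≈12.332031, D=e−e_prev≈2.957031; u=0·5.144531+5/4·12.332031+1·2.957031≈18.372070; next y=-3/5·(-0.144531)+1/4·18.372070≈4.679736
n=3: y≈4.679736, sp=5, e=sp−y≈0.320264; I≈12.652295, D=e−e_prev≈-4.824268; u=0·0.320264+5/4·12.652295+1·(-4.824268)≈10.991101; next y=-3/5·4.679736+1/4·10.991101≈-0.060067
n=4: y≈-0.060067, sp=5, e=sp−y≈5.060067; I≈17.712361, D=e−e_prev≈4.739803; u=0·5.060067+5/4·17.712361+1·4.739803≈26.880255; next y=-3/5·(-0.060067)+1/4·26.880255≈6.756104
n=5: y≈6.756104, sp=5, e=sp−y≈-1.756104; I≈15.956258, D=e−e_prev≈-6.816170; u=0·(-1.756104)+5/4·15.956258+1·(-6.816170)≈13.129152; next y=-3/5·6.756104+1/4·13.129152≈-0.771374
n=6: y≈-0.771374, sp=5, e=sp−y≈5.771374; I≈21.727632, D=e−e_prev≈7.527478; u=0·5.771374+5/4·21.727632+1·7.527478≈34.687018; next y=-3/5·(-0.771374)+1/4·34.687018≈9.134579
n=7: y≈9.134579, sp=5, e=sp−y≈-4.134579; I≈17.593053, D=e−e_prev≈-9.905953; u=0·(-4.134579)+5/4·17.593053+1·(-9.905953)≈12.085363; next y=-3/5·9.134579+1/4·12.085363≈-2.459406
n=8: y≈-2.459406, sp=5, e=sp−y≈7.459406; I≈25.052460, D=e−e_prev≈11.593985; u=0·7.459406+5/4·25.052460+1·11.593985≈42.909560; next y=-3/5·(-2.459406)+1/4·42.909560≈12.203034
n=9: y≈12.203034, sp=5, e=sp−y≈-7.203034; I≈17.849426, D=e−e_prev≈-14.662440; u=0·(-7.203034)+5/4·17.849426+1·(-14.662440)≈7.649342; next y=-3/5·12.203034+1/4·7.649342≈-5.409485
n=10: y≈-5.409485, sp=5, e=sp−y≈10.409485; I≈28.258911, D=e−e_prev≈17.612519; u=0·10.409485+5/4·28.258911+1·17.612519≈52.936157; next y=-3/5·(-5.409485)+1/4·52.936157≈16.479730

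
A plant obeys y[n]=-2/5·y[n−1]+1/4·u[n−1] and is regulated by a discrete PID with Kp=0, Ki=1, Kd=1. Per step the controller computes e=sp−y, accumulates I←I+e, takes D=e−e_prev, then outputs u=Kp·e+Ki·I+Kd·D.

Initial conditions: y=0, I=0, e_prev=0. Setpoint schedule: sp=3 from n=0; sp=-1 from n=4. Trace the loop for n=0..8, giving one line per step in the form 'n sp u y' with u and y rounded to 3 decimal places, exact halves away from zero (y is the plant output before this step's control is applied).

(exact arithmetic carried between steps; '≈' marks a value shown rounded to 6 d.p. or computed from one; I and e_prev carry over from the previous line; the table rounds u and y to 3 d.p., halves away from zero)
n=0: y=0, sp=3, e=sp−y=3; I=3, D=e−e_prev=3; u=0·3+1·3+1·3=6; next y=-2/5·0+1/4·6=1.5
n=1: y=1.5, sp=3, e=sp−y=1.5; I=4.5, D=e−e_prev=-1.5; u=0·1.5+1·4.5+1·(-1.5)=3; next y=-2/5·1.5+1/4·3=0.15
n=2: y=0.15, sp=3, e=sp−y=2.85; I=7.35, D=e−e_prev=1.35; u=0·2.85+1·7.35+1·1.35=8.7; next y=-2/5·0.15+1/4·8.7=2.115
n=3: y=2.115, sp=3, e=sp−y=0.885; I=8.235, D=e−e_prev=-1.965; u=0·0.885+1·8.235+1·(-1.965)=6.27; next y=-2/5·2.115+1/4·6.27=0.7215
n=4: y=0.7215, sp=-1, e=sp−y=-1.7215; I=6.5135, D=e−e_prev=-2.6065; u=0·(-1.7215)+1·6.5135+1·(-2.6065)=3.907; next y=-2/5·0.7215+1/4·3.907=0.68815
n=5: y=0.68815, sp=-1, e=sp−y=-1.68815; I=4.82535, D=e−e_prev=0.03335; u=0·(-1.68815)+1·4.82535+1·0.03335=4.8587; next y=-2/5·0.68815+1/4·4.8587=0.939415
n=6: y=0.939415, sp=-1, e=sp−y=-1.939415; I=2.885935, D=e−e_prev=-0.251265; u=0·(-1.939415)+1·2.885935+1·(-0.251265)=2.63467; next y=-2/5·0.939415+1/4·2.63467≈0.282902
n=7: y≈0.282902, sp=-1, e=sp−y≈-1.282902; I≈1.603034, D=e−e_prev≈0.656514; u=0·(-1.282902)+1·1.603034+1·0.656514≈2.259547; next y=-2/5·0.282902+1/4·2.259547≈0.451726
n=8: y≈0.451726, sp=-1, e=sp−y≈-1.451726; I≈0.151307, D=e−e_prev≈-0.168825; u=0·(-1.451726)+1·0.151307+1·(-0.168825)≈-0.017517; next y=-2/5·0.451726+1/4·(-0.017517)≈-0.185070

0 3 6.000 0.000
1 3 3.000 1.500
2 3 8.700 0.150
3 3 6.270 2.115
4 -1 3.907 0.722
5 -1 4.859 0.688
6 -1 2.635 0.939
7 -1 2.260 0.283
8 -1 -0.018 0.452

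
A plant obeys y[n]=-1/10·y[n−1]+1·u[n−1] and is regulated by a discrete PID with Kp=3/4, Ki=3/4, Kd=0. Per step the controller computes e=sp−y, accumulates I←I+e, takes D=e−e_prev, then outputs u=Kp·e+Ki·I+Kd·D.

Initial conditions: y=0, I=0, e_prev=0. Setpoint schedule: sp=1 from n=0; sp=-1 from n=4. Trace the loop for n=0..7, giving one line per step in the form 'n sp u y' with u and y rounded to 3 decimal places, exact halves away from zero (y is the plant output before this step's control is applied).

(exact arithmetic carried between steps; '≈' marks a value shown rounded to 6 d.p. or computed from one; I and e_prev carry over from the previous line; the table rounds u and y to 3 d.p., halves away from zero)
n=0: y=0, sp=1, e=sp−y=1; I=1, D=e−e_prev=1; u=3/4·1+3/4·1+0·1=1.5; next y=-1/10·0+1·1.5=1.5
n=1: y=1.5, sp=1, e=sp−y=-0.5; I=0.5, D=e−e_prev=-1.5; u=3/4·(-0.5)+3/4·0.5+0·(-1.5)=0; next y=-1/10·1.5+1·0=-0.15
n=2: y=-0.15, sp=1, e=sp−y=1.15; I=1.65, D=e−e_prev=1.65; u=3/4·1.15+3/4·1.65+0·1.65=2.1; next y=-1/10·(-0.15)+1·2.1=2.115
n=3: y=2.115, sp=1, e=sp−y=-1.115; I=0.535, D=e−e_prev=-2.265; u=3/4·(-1.115)+3/4·0.535+0·(-2.265)=-0.435; next y=-1/10·2.115+1·(-0.435)=-0.6465
n=4: y=-0.6465, sp=-1, e=sp−y=-0.3535; I=0.1815, D=e−e_prev=0.7615; u=3/4·(-0.3535)+3/4·0.1815+0·0.7615=-0.129; next y=-1/10·(-0.6465)+1·(-0.129)=-0.06435
n=5: y=-0.06435, sp=-1, e=sp−y=-0.93565; I=-0.75415, D=e−e_prev=-0.58215; u=3/4·(-0.93565)+3/4·(-0.75415)+0·(-0.58215)=-1.26735; next y=-1/10·(-0.06435)+1·(-1.26735)=-1.260915
n=6: y=-1.260915, sp=-1, e=sp−y=0.260915; I=-0.493235, D=e−e_prev=1.196565; u=3/4·0.260915+3/4·(-0.493235)+0·1.196565=-0.17424; next y=-1/10·(-1.260915)+1·(-0.17424)≈-0.048149
n=7: y≈-0.048149, sp=-1, e=sp−y≈-0.951852; I≈-1.445087, D=e−e_prev≈-1.212767; u=3/4·(-0.951852)+3/4·(-1.445087)+0·(-1.212767)≈-1.797704; next y=-1/10·(-0.048149)+1·(-1.797704)≈-1.792889

0 1 1.500 0.000
1 1 0.000 1.500
2 1 2.100 -0.150
3 1 -0.435 2.115
4 -1 -0.129 -0.647
5 -1 -1.267 -0.064
6 -1 -0.174 -1.261
7 -1 -1.798 -0.048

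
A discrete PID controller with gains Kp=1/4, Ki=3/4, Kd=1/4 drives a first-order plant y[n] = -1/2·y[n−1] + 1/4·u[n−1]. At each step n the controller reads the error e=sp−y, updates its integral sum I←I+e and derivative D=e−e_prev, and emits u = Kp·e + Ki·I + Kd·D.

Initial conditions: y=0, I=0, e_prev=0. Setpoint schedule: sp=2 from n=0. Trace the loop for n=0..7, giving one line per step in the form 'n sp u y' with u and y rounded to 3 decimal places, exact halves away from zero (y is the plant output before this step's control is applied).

(exact arithmetic carried between steps; '≈' marks a value shown rounded to 6 d.p. or computed from one; I and e_prev carry over from the previous line; the table rounds u and y to 3 d.p., halves away from zero)
n=0: y=0, sp=2, e=sp−y=2; I=2, D=e−e_prev=2; u=1/4·2+3/4·2+1/4·2=2.5; next y=-1/2·0+1/4·2.5=0.625
n=1: y=0.625, sp=2, e=sp−y=1.375; I=3.375, D=e−e_prev=-0.625; u=1/4·1.375+3/4·3.375+1/4·(-0.625)=2.71875; next y=-1/2·0.625+1/4·2.71875≈0.367188
n=2: y≈0.367188, sp=2, e=sp−y≈1.632813; I≈5.007813, D=e−e_prev≈0.257813; u=1/4·1.632813+3/4·5.007813+1/4·0.257813≈4.228516; next y=-1/2·0.367188+1/4·4.228516≈0.873535
n=3: y≈0.873535, sp=2, e=sp−y≈1.126465; I≈6.134277, D=e−e_prev≈-0.506348; u=1/4·1.126465+3/4·6.134277+1/4·(-0.506348)≈4.755737; next y=-1/2·0.873535+1/4·4.755737≈0.752167
n=4: y≈0.752167, sp=2, e=sp−y≈1.247833; I≈7.382111, D=e−e_prev≈0.121368; u=1/4·1.247833+3/4·7.382111+1/4·0.121368≈5.878883; next y=-1/2·0.752167+1/4·5.878883≈1.093637
n=5: y≈1.093637, sp=2, e=sp−y≈0.906363; I≈8.288473, D=e−e_prev≈-0.341471; u=1/4·0.906363+3/4·8.288473+1/4·(-0.341471)≈6.357578; next y=-1/2·1.093637+1/4·6.357578≈1.042576
n=6: y≈1.042576, sp=2, e=sp−y≈0.957424; I≈9.245897, D=e−e_prev≈0.051062; u=1/4·0.957424+3/4·9.245897+1/4·0.051062≈7.186545; next y=-1/2·1.042576+1/4·7.186545≈1.275348
n=7: y≈1.275348, sp=2, e=sp−y≈0.724652; I≈9.970549, D=e−e_prev≈-0.232773; u=1/4·0.724652+3/4·9.970549+1/4·(-0.232773)≈7.600882; next y=-1/2·1.275348+1/4·7.600882≈1.262546

0 2 2.500 0.000
1 2 2.719 0.625
2 2 4.229 0.367
3 2 4.756 0.874
4 2 5.879 0.752
5 2 6.358 1.094
6 2 7.187 1.043
7 2 7.601 1.275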